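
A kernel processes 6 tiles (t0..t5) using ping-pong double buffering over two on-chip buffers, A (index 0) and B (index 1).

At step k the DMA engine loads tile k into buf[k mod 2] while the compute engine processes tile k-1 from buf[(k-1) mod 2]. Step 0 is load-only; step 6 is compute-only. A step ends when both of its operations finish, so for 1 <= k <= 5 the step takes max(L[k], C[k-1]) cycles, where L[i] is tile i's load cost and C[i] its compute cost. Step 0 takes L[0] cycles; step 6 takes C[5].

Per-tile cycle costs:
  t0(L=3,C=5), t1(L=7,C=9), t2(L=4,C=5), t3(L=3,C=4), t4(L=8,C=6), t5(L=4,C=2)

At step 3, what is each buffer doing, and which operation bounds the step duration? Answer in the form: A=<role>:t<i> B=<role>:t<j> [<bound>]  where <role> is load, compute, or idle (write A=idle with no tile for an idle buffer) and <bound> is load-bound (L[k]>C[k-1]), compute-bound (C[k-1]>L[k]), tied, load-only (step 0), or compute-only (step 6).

step 0: L[0]=3 → dur=3, Σ=3 | A=load:t0 B=idle [load-only]
step 1: L[1]=7 C[0]=5 → dur=7, Σ=10 | A=compute:t0 B=load:t1 [load-bound]
step 2: L[2]=4 C[1]=9 → dur=9, Σ=19 | A=load:t2 B=compute:t1 [compute-bound]
step 3: L[3]=3 C[2]=5 → dur=5, Σ=24 | A=compute:t2 B=load:t3 [compute-bound]
step 4: L[4]=8 C[3]=4 → dur=8, Σ=32 | A=load:t4 B=compute:t3 [load-bound]
step 5: L[5]=4 C[4]=6 → dur=6, Σ=38 | A=compute:t4 B=load:t5 [compute-bound]
step 6: C[5]=2 → dur=2, Σ=40 | A=idle B=compute:t5 [compute-only]

step 3: A=compute:t2 B=load:t3 [compute-bound]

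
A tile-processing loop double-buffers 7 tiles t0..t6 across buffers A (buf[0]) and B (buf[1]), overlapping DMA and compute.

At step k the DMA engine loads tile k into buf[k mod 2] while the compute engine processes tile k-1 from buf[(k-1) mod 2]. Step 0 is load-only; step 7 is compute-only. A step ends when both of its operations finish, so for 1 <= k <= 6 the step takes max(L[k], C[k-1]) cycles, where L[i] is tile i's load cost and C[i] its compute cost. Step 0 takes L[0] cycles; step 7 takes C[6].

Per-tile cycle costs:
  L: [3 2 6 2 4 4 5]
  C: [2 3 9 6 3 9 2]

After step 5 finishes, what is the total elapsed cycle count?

step 0: L[0]=3 → dur=3, Σ=3 | A=load:t0 B=idle [load-only]
step 1: L[1]=2 C[0]=2 → dur=2, Σ=5 | A=compute:t0 B=load:t1 [tied]
step 2: L[2]=6 C[1]=3 → dur=6, Σ=11 | A=load:t2 B=compute:t1 [load-bound]
step 3: L[3]=2 C[2]=9 → dur=9, Σ=20 | A=compute:t2 B=load:t3 [compute-bound]
step 4: L[4]=4 C[3]=6 → dur=6, Σ=26 | A=load:t4 B=compute:t3 [compute-bound]
step 5: L[5]=4 C[4]=3 → dur=4, Σ=30 | A=compute:t4 B=load:t5 [load-bound]
step 6: L[6]=5 C[5]=9 → dur=9, Σ=39 | A=load:t6 B=compute:t5 [compute-bound]
step 7: C[6]=2 → dur=2, Σ=41 | A=compute:t6 B=idle [compute-only]

end_cycle[5] = 30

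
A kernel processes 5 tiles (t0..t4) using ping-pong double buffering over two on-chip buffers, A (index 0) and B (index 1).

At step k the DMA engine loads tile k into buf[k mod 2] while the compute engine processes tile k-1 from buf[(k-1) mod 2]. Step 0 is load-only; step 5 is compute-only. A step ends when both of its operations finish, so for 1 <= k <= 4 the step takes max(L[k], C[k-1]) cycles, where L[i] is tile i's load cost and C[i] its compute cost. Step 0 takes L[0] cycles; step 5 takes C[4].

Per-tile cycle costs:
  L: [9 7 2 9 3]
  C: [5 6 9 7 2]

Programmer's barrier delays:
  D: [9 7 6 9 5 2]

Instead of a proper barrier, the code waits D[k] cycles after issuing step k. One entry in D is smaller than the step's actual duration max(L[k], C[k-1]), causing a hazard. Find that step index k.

k=0 barrier L[0]=9→9c, D[0]=9 ok
k=1 barrier max(L[1]=7,C[0]=5)→7c, D[1]=7 ok
k=2 barrier max(L[2]=2,C[1]=6)→6c, D[2]=6 ok
k=3 barrier max(L[3]=9,C[2]=9)→9c, D[3]=9 ok
k=4 barrier max(L[4]=3,C[3]=7)→7c, D[4]=5 SHORT
k=5 barrier C[4]=2→2c, D[5]=2 ok

hazard at step 4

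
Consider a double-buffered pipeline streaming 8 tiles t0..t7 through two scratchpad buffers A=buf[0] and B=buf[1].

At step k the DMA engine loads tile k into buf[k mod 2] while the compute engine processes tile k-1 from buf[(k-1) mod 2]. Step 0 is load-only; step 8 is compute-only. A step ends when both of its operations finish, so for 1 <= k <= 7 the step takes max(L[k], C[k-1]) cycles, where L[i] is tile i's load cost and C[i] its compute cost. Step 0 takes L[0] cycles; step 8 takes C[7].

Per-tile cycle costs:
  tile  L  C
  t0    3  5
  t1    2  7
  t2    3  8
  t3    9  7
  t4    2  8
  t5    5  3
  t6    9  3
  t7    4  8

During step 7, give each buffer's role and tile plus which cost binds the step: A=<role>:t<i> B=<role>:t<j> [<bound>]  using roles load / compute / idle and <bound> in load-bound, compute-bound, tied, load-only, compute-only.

k=0 load=t0/3c comp=- wait=3 total=3
k=1 load=t1/2c comp=t0/5c wait=5 total=8
k=2 load=t2/3c comp=t1/7c wait=7 total=15
k=3 load=t3/9c comp=t2/8c wait=9 total=24
k=4 load=t4/2c comp=t3/7c wait=7 total=31
k=5 load=t5/5c comp=t4/8c wait=8 total=39
k=6 load=t6/9c comp=t5/3c wait=9 total=48
k=7 load=t7/4c comp=t6/3c wait=4 total=52
k=8 load=- comp=t7/8c wait=8 total=60

step 7: A=compute:t6 B=load:t7 [load-bound]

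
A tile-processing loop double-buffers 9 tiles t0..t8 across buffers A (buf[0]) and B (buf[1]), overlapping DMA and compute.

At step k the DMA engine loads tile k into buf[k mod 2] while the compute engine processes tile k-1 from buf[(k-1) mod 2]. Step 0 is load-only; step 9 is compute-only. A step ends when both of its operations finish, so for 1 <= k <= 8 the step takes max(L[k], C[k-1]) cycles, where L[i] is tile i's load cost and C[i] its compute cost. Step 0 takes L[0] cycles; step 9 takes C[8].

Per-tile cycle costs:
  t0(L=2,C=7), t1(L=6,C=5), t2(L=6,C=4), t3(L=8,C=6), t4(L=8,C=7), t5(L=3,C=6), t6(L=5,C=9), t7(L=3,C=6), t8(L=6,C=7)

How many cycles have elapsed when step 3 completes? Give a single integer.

end_cycle[3] = 23

step 0: L[0]=2 → dur=2, Σ=2 | A=load:t0 B=idle [load-only]
step 1: L[1]=6 C[0]=7 → dur=7, Σ=9 | A=compute:t0 B=load:t1 [compute-bound]
step 2: L[2]=6 C[1]=5 → dur=6, Σ=15 | A=load:t2 B=compute:t1 [load-bound]
step 3: L[3]=8 C[2]=4 → dur=8, Σ=23 | A=compute:t2 B=load:t3 [load-bound]
step 4: L[4]=8 C[3]=6 → dur=8, Σ=31 | A=load:t4 B=compute:t3 [load-bound]
step 5: L[5]=3 C[4]=7 → dur=7, Σ=38 | A=compute:t4 B=load:t5 [compute-bound]
step 6: L[6]=5 C[5]=6 → dur=6, Σ=44 | A=load:t6 B=compute:t5 [compute-bound]
step 7: L[7]=3 C[6]=9 → dur=9, Σ=53 | A=compute:t6 B=load:t7 [compute-bound]
step 8: L[8]=6 C[7]=6 → dur=6, Σ=59 | A=load:t8 B=compute:t7 [tied]
step 9: C[8]=7 → dur=7, Σ=66 | A=compute:t8 B=idle [compute-only]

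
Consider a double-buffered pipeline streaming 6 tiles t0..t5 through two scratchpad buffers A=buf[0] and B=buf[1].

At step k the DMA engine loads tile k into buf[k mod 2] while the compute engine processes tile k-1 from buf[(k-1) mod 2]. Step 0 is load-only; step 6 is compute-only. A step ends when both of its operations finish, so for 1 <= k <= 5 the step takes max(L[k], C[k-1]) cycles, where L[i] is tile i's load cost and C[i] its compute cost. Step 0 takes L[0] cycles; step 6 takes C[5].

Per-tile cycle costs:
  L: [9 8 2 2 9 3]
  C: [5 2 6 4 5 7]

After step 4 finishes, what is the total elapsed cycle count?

[0] DMA t0→A (9c) ∥ CU idle ⇒ 9c, clock 9
[1] DMA t1→B (8c) ∥ CU A:t0 (5c) ⇒ 8c, clock 17
[2] DMA t2→A (2c) ∥ CU B:t1 (2c) ⇒ 2c, clock 19
[3] DMA t3→B (2c) ∥ CU A:t2 (6c) ⇒ 6c, clock 25
[4] DMA t4→A (9c) ∥ CU B:t3 (4c) ⇒ 9c, clock 34
[5] DMA t5→B (3c) ∥ CU A:t4 (5c) ⇒ 5c, clock 39
[6] DMA idle ∥ CU B:t5 (7c) ⇒ 7c, clock 46

end_cycle[4] = 34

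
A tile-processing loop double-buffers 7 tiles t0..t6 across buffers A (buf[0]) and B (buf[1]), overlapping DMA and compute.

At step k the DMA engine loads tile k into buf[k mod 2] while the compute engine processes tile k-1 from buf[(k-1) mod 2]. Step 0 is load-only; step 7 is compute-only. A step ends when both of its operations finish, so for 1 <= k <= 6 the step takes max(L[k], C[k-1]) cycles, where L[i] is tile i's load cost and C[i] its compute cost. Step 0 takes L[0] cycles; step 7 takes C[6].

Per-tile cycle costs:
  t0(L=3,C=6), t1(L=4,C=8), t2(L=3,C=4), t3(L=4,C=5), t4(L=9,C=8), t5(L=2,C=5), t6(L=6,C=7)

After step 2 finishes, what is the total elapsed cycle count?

step 0: L[0]=3 → dur=3, Σ=3 | A=load:t0 B=idle [load-only]
step 1: L[1]=4 C[0]=6 → dur=6, Σ=9 | A=compute:t0 B=load:t1 [compute-bound]
step 2: L[2]=3 C[1]=8 → dur=8, Σ=17 | A=load:t2 B=compute:t1 [compute-bound]
step 3: L[3]=4 C[2]=4 → dur=4, Σ=21 | A=compute:t2 B=load:t3 [tied]
step 4: L[4]=9 C[3]=5 → dur=9, Σ=30 | A=load:t4 B=compute:t3 [load-bound]
step 5: L[5]=2 C[4]=8 → dur=8, Σ=38 | A=compute:t4 B=load:t5 [compute-bound]
step 6: L[6]=6 C[5]=5 → dur=6, Σ=44 | A=load:t6 B=compute:t5 [load-bound]
step 7: C[6]=7 → dur=7, Σ=51 | A=compute:t6 B=idle [compute-only]

end_cycle[2] = 17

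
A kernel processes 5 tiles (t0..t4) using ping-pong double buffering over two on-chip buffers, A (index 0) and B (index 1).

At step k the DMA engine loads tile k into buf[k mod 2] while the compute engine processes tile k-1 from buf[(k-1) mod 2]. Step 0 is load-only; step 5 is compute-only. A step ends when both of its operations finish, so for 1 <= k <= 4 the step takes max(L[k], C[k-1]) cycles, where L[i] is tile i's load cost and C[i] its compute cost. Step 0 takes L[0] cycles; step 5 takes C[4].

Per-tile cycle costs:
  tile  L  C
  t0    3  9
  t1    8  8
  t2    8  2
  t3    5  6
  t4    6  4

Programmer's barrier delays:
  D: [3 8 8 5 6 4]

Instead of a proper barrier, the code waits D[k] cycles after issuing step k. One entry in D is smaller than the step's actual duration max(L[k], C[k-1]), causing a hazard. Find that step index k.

hazard at step 1

[0] required=L[0]=3=3 vs D=3 ok
[1] required=max(L[1]=8,C[0]=9)=9 vs D=8 SHORT
[2] required=max(L[2]=8,C[1]=8)=8 vs D=8 ok
[3] required=max(L[3]=5,C[2]=2)=5 vs D=5 ok
[4] required=max(L[4]=6,C[3]=6)=6 vs D=6 ok
[5] required=C[4]=4=4 vs D=4 ok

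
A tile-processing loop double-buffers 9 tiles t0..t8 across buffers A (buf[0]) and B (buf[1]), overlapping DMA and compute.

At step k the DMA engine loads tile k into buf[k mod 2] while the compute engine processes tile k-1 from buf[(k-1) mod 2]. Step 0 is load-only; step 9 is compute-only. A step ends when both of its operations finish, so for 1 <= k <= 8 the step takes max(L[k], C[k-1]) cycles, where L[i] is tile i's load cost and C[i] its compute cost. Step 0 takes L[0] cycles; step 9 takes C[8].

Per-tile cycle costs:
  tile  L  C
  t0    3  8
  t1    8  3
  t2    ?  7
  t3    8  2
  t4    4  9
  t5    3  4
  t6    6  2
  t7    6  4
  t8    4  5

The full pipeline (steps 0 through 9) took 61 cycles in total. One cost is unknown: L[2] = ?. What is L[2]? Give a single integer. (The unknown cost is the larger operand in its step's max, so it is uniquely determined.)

step 0 → dur = L[0]=3 = 3
step 1 → dur = max(L[1]=8, C[0]=8) = 8
step 2 → dur = max(L[2]=?, C[1]=3) = L[2]  (unknown; binding)
step 3 → dur = max(L[3]=8, C[2]=7) = 8
step 4 → dur = max(L[4]=4, C[3]=2) = 4
step 5 → dur = max(L[5]=3, C[4]=9) = 9
step 6 → dur = max(L[6]=6, C[5]=4) = 6
step 7 → dur = max(L[7]=6, C[6]=2) = 6
step 8 → dur = max(L[8]=4, C[7]=4) = 4
step 9 → dur = C[8]=5 = 5
sum of known step durations = 53
dur[2] = total - known = 61 - 53 = 8
L[2] is the binding max in step 2, so L[2] = dur[2] = 8

L[2] = 8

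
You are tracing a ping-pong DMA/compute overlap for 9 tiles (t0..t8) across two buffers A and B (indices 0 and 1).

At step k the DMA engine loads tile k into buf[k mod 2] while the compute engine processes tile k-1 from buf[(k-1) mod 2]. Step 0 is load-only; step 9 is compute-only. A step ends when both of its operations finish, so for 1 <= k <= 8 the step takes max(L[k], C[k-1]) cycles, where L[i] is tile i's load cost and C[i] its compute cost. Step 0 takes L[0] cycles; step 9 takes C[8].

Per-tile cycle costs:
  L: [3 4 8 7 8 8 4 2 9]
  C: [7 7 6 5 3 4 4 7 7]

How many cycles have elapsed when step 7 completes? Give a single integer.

  0. 3=3c; end=3; A:t0 B:-
  1. max(4,7)=7c; end=10; A:t0 B:t1
  2. max(8,7)=8c; end=18; A:t2 B:t1
  3. max(7,6)=7c; end=25; A:t2 B:t3
  4. max(8,5)=8c; end=33; A:t4 B:t3
  5. max(8,3)=8c; end=41; A:t4 B:t5
  6. max(4,4)=4c; end=45; A:t6 B:t5
  7. max(2,4)=4c; end=49; A:t6 B:t7
  8. max(9,7)=9c; end=58; A:t8 B:t7
  9. 7=7c; end=65; A:t8 B:t7

end_cycle[7] = 49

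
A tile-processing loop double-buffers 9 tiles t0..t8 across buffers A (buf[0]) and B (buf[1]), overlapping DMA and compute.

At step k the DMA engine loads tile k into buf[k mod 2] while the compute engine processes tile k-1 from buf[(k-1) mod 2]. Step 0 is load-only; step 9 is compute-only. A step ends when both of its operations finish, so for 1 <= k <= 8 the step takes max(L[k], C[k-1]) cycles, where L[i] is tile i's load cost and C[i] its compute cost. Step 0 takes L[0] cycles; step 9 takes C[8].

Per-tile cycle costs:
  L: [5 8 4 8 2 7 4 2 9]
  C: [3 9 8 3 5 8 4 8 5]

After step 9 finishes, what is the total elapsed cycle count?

end_cycle[9] = 66

step 0: L[0]=5 → dur=5, Σ=5 | A=load:t0 B=idle [load-only]
step 1: L[1]=8 C[0]=3 → dur=8, Σ=13 | A=compute:t0 B=load:t1 [load-bound]
step 2: L[2]=4 C[1]=9 → dur=9, Σ=22 | A=load:t2 B=compute:t1 [compute-bound]
step 3: L[3]=8 C[2]=8 → dur=8, Σ=30 | A=compute:t2 B=load:t3 [tied]
step 4: L[4]=2 C[3]=3 → dur=3, Σ=33 | A=load:t4 B=compute:t3 [compute-bound]
step 5: L[5]=7 C[4]=5 → dur=7, Σ=40 | A=compute:t4 B=load:t5 [load-bound]
step 6: L[6]=4 C[5]=8 → dur=8, Σ=48 | A=load:t6 B=compute:t5 [compute-bound]
step 7: L[7]=2 C[6]=4 → dur=4, Σ=52 | A=compute:t6 B=load:t7 [compute-bound]
step 8: L[8]=9 C[7]=8 → dur=9, Σ=61 | A=load:t8 B=compute:t7 [load-bound]
step 9: C[8]=5 → dur=5, Σ=66 | A=compute:t8 B=idle [compute-only]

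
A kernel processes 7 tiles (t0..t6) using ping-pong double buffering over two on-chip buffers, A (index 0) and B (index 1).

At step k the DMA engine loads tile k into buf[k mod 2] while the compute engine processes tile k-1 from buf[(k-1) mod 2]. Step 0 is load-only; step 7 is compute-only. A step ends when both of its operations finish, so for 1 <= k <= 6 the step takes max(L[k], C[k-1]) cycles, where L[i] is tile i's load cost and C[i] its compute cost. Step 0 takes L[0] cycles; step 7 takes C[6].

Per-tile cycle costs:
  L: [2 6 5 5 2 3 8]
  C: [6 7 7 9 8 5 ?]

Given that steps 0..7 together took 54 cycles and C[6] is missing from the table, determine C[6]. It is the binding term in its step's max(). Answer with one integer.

C[6] = 7

step 0: dur = L[0]=2 = 2
step 1: dur = max(L[1]=6, C[0]=6) = 6
step 2: dur = max(L[2]=5, C[1]=7) = 7
step 3: dur = max(L[3]=5, C[2]=7) = 7
step 4: dur = max(L[4]=2, C[3]=9) = 9
step 5: dur = max(L[5]=3, C[4]=8) = 8
step 6: dur = max(L[6]=8, C[5]=5) = 8
step 7: dur = C[6]=? = C[6]  (unknown; binding)
sum of known step durations = 47
dur[7] = total - known = 54 - 47 = 7
C[6] is the binding max in step 7, so C[6] = dur[7] = 7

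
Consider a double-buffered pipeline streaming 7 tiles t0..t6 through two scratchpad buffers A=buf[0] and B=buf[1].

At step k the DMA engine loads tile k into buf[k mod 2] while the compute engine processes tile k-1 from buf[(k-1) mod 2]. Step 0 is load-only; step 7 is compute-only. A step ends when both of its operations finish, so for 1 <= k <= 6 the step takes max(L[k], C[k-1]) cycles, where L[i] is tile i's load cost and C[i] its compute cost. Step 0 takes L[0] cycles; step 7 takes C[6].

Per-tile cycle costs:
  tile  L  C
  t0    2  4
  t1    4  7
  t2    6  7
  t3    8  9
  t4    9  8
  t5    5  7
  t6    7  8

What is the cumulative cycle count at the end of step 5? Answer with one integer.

k=0 load=t0/2c comp=- wait=2 total=2
k=1 load=t1/4c comp=t0/4c wait=4 total=6
k=2 load=t2/6c comp=t1/7c wait=7 total=13
k=3 load=t3/8c comp=t2/7c wait=8 total=21
k=4 load=t4/9c comp=t3/9c wait=9 total=30
k=5 load=t5/5c comp=t4/8c wait=8 total=38
k=6 load=t6/7c comp=t5/7c wait=7 total=45
k=7 load=- comp=t6/8c wait=8 total=53

end_cycle[5] = 38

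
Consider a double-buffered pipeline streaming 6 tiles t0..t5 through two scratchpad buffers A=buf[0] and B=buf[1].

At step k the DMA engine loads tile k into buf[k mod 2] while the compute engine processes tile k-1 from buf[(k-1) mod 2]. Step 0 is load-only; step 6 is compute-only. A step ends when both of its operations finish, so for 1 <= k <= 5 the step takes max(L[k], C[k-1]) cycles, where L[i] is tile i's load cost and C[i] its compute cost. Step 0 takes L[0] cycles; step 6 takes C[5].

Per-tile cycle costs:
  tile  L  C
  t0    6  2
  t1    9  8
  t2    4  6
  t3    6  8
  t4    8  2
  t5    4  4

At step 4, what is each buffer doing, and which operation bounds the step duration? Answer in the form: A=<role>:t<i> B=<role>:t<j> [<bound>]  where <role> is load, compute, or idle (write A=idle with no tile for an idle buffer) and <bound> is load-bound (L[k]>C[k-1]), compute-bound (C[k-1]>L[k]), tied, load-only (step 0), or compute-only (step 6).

step 4: A=load:t4 B=compute:t3 [tied]

k=0 load=t0/6c comp=- wait=6 total=6
k=1 load=t1/9c comp=t0/2c wait=9 total=15
k=2 load=t2/4c comp=t1/8c wait=8 total=23
k=3 load=t3/6c comp=t2/6c wait=6 total=29
k=4 load=t4/8c comp=t3/8c wait=8 total=37
k=5 load=t5/4c comp=t4/2c wait=4 total=41
k=6 load=- comp=t5/4c wait=4 total=45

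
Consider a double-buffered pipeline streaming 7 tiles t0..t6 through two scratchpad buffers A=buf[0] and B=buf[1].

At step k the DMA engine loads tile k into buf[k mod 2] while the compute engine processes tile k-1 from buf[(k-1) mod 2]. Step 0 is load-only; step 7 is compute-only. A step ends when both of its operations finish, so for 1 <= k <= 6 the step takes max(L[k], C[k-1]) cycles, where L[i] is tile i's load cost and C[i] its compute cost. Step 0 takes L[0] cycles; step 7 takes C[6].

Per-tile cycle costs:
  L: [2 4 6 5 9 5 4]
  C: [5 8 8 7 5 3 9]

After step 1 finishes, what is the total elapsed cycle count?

end_cycle[1] = 7

step 0: L[0]=2 → dur=2, Σ=2 | A=load:t0 B=idle [load-only]
step 1: L[1]=4 C[0]=5 → dur=5, Σ=7 | A=compute:t0 B=load:t1 [compute-bound]
step 2: L[2]=6 C[1]=8 → dur=8, Σ=15 | A=load:t2 B=compute:t1 [compute-bound]
step 3: L[3]=5 C[2]=8 → dur=8, Σ=23 | A=compute:t2 B=load:t3 [compute-bound]
step 4: L[4]=9 C[3]=7 → dur=9, Σ=32 | A=load:t4 B=compute:t3 [load-bound]
step 5: L[5]=5 C[4]=5 → dur=5, Σ=37 | A=compute:t4 B=load:t5 [tied]
step 6: L[6]=4 C[5]=3 → dur=4, Σ=41 | A=load:t6 B=compute:t5 [load-bound]
step 7: C[6]=9 → dur=9, Σ=50 | A=compute:t6 B=idle [compute-only]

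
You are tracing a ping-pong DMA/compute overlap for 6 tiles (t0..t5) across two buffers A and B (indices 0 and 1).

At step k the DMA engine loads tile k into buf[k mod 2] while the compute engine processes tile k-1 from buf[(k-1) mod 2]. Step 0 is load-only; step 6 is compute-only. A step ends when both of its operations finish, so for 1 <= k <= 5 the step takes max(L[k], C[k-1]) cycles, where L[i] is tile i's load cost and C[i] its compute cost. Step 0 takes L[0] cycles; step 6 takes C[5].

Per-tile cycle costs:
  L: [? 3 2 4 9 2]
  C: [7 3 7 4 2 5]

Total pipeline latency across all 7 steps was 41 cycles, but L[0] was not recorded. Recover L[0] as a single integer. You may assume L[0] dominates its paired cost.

step 0 = dur = L[0]=? = L[0]  (unknown; binding)
step 1 = dur = max(L[1]=3, C[0]=7) = 7
step 2 = dur = max(L[2]=2, C[1]=3) = 3
step 3 = dur = max(L[3]=4, C[2]=7) = 7
step 4 = dur = max(L[4]=9, C[3]=4) = 9
step 5 = dur = max(L[5]=2, C[4]=2) = 2
step 6 = dur = C[5]=5 = 5
sum of known step durations = 33
dur[0] = total - known = 41 - 33 = 8
L[0] is the binding max in step 0, so L[0] = dur[0] = 8

L[0] = 8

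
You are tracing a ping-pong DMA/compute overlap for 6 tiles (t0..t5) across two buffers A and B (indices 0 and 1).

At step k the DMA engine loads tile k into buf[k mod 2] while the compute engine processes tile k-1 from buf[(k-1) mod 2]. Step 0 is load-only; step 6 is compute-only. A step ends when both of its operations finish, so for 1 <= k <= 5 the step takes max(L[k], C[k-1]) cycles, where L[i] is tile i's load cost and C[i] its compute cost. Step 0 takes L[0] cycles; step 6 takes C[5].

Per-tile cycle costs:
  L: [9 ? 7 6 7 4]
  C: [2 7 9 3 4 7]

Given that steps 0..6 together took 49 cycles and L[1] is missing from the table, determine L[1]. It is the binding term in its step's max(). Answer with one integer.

L[1] = 6

step 0 → dur = L[0]=9 = 9
step 1 → dur = max(L[1]=?, C[0]=2) = L[1]  (unknown; binding)
step 2 → dur = max(L[2]=7, C[1]=7) = 7
step 3 → dur = max(L[3]=6, C[2]=9) = 9
step 4 → dur = max(L[4]=7, C[3]=3) = 7
step 5 → dur = max(L[5]=4, C[4]=4) = 4
step 6 → dur = C[5]=7 = 7
sum of known step durations = 43
dur[1] = total - known = 49 - 43 = 6
L[1] is the binding max in step 1, so L[1] = dur[1] = 6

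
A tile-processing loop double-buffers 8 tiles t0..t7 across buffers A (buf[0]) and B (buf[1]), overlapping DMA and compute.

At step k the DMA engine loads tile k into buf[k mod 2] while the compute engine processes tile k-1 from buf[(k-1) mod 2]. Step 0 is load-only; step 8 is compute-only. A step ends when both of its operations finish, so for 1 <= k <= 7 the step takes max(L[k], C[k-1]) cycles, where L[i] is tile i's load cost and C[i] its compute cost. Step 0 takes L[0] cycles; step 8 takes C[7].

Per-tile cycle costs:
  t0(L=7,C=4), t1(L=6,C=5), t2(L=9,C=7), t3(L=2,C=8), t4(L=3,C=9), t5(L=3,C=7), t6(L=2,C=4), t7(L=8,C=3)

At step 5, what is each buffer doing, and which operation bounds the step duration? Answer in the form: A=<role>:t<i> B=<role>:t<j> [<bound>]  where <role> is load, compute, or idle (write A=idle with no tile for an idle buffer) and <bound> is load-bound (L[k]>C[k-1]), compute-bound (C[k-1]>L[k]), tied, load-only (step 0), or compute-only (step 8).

step 5: A=compute:t4 B=load:t5 [compute-bound]

[0] DMA t0→A (7c) ∥ CU idle ⇒ 7c, clock 7
[1] DMA t1→B (6c) ∥ CU A:t0 (4c) ⇒ 6c, clock 13
[2] DMA t2→A (9c) ∥ CU B:t1 (5c) ⇒ 9c, clock 22
[3] DMA t3→B (2c) ∥ CU A:t2 (7c) ⇒ 7c, clock 29
[4] DMA t4→A (3c) ∥ CU B:t3 (8c) ⇒ 8c, clock 37
[5] DMA t5→B (3c) ∥ CU A:t4 (9c) ⇒ 9c, clock 46
[6] DMA t6→A (2c) ∥ CU B:t5 (7c) ⇒ 7c, clock 53
[7] DMA t7→B (8c) ∥ CU A:t6 (4c) ⇒ 8c, clock 61
[8] DMA idle ∥ CU B:t7 (3c) ⇒ 3c, clock 64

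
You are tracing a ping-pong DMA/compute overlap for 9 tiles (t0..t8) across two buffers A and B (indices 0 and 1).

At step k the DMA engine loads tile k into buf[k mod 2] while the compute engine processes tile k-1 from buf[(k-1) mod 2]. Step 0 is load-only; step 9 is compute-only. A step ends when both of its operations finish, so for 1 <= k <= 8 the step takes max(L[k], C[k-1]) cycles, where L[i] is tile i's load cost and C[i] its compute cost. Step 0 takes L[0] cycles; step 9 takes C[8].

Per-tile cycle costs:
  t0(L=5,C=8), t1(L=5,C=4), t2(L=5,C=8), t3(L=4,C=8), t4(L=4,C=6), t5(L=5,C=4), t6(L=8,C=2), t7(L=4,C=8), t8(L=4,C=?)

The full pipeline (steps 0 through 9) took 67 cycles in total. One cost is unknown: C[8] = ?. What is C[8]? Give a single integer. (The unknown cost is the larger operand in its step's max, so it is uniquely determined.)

step 0 → dur = L[0]=5 = 5
step 1 → dur = max(L[1]=5, C[0]=8) = 8
step 2 → dur = max(L[2]=5, C[1]=4) = 5
step 3 → dur = max(L[3]=4, C[2]=8) = 8
step 4 → dur = max(L[4]=4, C[3]=8) = 8
step 5 → dur = max(L[5]=5, C[4]=6) = 6
step 6 → dur = max(L[6]=8, C[5]=4) = 8
step 7 → dur = max(L[7]=4, C[6]=2) = 4
step 8 → dur = max(L[8]=4, C[7]=8) = 8
step 9 → dur = C[8]=? = C[8]  (unknown; binding)
sum of known step durations = 60
dur[9] = total - known = 67 - 60 = 7
C[8] is the binding max in step 9, so C[8] = dur[9] = 7

C[8] = 7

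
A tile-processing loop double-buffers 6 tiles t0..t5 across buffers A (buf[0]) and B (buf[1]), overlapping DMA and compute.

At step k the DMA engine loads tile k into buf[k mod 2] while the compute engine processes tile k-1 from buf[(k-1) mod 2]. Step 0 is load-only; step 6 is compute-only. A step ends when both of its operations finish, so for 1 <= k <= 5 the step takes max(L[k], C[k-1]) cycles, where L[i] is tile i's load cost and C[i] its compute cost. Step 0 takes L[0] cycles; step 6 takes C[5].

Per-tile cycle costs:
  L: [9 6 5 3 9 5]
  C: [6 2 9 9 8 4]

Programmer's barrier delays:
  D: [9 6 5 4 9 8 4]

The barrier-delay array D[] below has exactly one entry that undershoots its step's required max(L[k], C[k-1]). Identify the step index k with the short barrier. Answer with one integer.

hazard at step 3

step 0: need L[0]=9 = 9; D[0]=9 ok
step 1: need max(L[1]=6,C[0]=6) = 6; D[1]=6 ok
step 2: need max(L[2]=5,C[1]=2) = 5; D[2]=5 ok
step 3: need max(L[3]=3,C[2]=9) = 9; D[3]=4 SHORT
step 4: need max(L[4]=9,C[3]=9) = 9; D[4]=9 ok
step 5: need max(L[5]=5,C[4]=8) = 8; D[5]=8 ok
step 6: need C[5]=4 = 4; D[6]=4 ok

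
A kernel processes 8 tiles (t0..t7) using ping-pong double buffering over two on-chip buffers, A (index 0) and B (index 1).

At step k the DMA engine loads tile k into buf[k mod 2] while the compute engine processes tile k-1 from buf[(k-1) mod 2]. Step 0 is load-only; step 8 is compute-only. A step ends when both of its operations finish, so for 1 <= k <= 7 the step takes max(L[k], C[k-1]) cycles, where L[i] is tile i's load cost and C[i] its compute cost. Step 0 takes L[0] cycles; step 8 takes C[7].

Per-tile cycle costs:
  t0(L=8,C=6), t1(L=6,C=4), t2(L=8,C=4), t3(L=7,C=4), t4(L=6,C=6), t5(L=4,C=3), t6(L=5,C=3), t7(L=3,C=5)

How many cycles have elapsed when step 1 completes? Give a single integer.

k=0 load=t0/8c comp=- wait=8 total=8
k=1 load=t1/6c comp=t0/6c wait=6 total=14
k=2 load=t2/8c comp=t1/4c wait=8 total=22
k=3 load=t3/7c comp=t2/4c wait=7 total=29
k=4 load=t4/6c comp=t3/4c wait=6 total=35
k=5 load=t5/4c comp=t4/6c wait=6 total=41
k=6 load=t6/5c comp=t5/3c wait=5 total=46
k=7 load=t7/3c comp=t6/3c wait=3 total=49
k=8 load=- comp=t7/5c wait=5 total=54

end_cycle[1] = 14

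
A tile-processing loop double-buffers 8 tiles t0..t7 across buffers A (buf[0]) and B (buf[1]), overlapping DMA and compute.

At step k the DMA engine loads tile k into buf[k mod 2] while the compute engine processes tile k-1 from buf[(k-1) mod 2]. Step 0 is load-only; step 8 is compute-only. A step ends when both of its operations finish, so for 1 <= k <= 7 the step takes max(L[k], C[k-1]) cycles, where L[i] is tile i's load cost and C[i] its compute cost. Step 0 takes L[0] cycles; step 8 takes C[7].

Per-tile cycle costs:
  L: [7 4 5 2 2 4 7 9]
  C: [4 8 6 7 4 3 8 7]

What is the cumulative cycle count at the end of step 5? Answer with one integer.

  0. 7=7c; end=7; A:t0 B:-
  1. max(4,4)=4c; end=11; A:t0 B:t1
  2. max(5,8)=8c; end=19; A:t2 B:t1
  3. max(2,6)=6c; end=25; A:t2 B:t3
  4. max(2,7)=7c; end=32; A:t4 B:t3
  5. max(4,4)=4c; end=36; A:t4 B:t5
  6. max(7,3)=7c; end=43; A:t6 B:t5
  7. max(9,8)=9c; end=52; A:t6 B:t7
  8. 7=7c; end=59; A:t6 B:t7

end_cycle[5] = 36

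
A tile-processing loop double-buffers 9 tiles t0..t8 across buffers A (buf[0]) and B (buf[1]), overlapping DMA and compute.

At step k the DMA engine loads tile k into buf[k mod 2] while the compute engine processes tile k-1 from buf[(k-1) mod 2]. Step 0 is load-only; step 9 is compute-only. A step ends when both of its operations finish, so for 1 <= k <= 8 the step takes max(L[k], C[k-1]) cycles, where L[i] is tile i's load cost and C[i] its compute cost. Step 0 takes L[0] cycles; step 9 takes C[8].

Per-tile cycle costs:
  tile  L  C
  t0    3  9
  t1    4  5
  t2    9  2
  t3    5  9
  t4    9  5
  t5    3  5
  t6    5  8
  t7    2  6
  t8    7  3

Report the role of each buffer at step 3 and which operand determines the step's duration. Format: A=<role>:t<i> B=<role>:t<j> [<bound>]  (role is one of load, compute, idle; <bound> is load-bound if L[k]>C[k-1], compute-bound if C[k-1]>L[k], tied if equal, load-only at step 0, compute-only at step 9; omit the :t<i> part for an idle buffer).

k=0 load=t0/3c comp=- wait=3 total=3
k=1 load=t1/4c comp=t0/9c wait=9 total=12
k=2 load=t2/9c comp=t1/5c wait=9 total=21
k=3 load=t3/5c comp=t2/2c wait=5 total=26
k=4 load=t4/9c comp=t3/9c wait=9 total=35
k=5 load=t5/3c comp=t4/5c wait=5 total=40
k=6 load=t6/5c comp=t5/5c wait=5 total=45
k=7 load=t7/2c comp=t6/8c wait=8 total=53
k=8 load=t8/7c comp=t7/6c wait=7 total=60
k=9 load=- comp=t8/3c wait=3 total=63

step 3: A=compute:t2 B=load:t3 [load-bound]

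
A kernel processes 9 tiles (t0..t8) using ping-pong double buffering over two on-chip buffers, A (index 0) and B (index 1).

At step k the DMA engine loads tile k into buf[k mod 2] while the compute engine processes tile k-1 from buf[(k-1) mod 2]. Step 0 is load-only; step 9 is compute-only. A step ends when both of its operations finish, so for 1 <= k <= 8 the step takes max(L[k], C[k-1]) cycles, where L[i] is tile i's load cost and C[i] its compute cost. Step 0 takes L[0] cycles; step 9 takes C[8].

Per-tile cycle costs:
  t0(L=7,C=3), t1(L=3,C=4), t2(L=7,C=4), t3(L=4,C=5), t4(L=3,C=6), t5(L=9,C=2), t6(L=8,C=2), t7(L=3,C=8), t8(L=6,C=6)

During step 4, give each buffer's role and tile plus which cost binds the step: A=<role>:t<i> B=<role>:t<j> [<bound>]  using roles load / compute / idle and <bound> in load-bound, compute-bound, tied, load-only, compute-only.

[0] DMA t0→A (7c) ∥ CU idle ⇒ 7c, clock 7
[1] DMA t1→B (3c) ∥ CU A:t0 (3c) ⇒ 3c, clock 10
[2] DMA t2→A (7c) ∥ CU B:t1 (4c) ⇒ 7c, clock 17
[3] DMA t3→B (4c) ∥ CU A:t2 (4c) ⇒ 4c, clock 21
[4] DMA t4→A (3c) ∥ CU B:t3 (5c) ⇒ 5c, clock 26
[5] DMA t5→B (9c) ∥ CU A:t4 (6c) ⇒ 9c, clock 35
[6] DMA t6→A (8c) ∥ CU B:t5 (2c) ⇒ 8c, clock 43
[7] DMA t7→B (3c) ∥ CU A:t6 (2c) ⇒ 3c, clock 46
[8] DMA t8→A (6c) ∥ CU B:t7 (8c) ⇒ 8c, clock 54
[9] DMA idle ∥ CU A:t8 (6c) ⇒ 6c, clock 60

step 4: A=load:t4 B=compute:t3 [compute-bound]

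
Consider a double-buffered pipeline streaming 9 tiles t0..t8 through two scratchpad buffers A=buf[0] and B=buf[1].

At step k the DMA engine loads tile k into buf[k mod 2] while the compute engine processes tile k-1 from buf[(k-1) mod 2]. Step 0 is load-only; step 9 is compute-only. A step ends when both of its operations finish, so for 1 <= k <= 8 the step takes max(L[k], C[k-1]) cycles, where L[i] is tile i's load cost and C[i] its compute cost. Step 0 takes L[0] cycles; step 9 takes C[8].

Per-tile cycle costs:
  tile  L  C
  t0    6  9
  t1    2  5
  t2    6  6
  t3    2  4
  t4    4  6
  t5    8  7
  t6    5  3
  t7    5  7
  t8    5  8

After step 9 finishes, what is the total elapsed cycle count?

[0] DMA t0→A (6c) ∥ CU idle ⇒ 6c, clock 6
[1] DMA t1→B (2c) ∥ CU A:t0 (9c) ⇒ 9c, clock 15
[2] DMA t2→A (6c) ∥ CU B:t1 (5c) ⇒ 6c, clock 21
[3] DMA t3→B (2c) ∥ CU A:t2 (6c) ⇒ 6c, clock 27
[4] DMA t4→A (4c) ∥ CU B:t3 (4c) ⇒ 4c, clock 31
[5] DMA t5→B (8c) ∥ CU A:t4 (6c) ⇒ 8c, clock 39
[6] DMA t6→A (5c) ∥ CU B:t5 (7c) ⇒ 7c, clock 46
[7] DMA t7→B (5c) ∥ CU A:t6 (3c) ⇒ 5c, clock 51
[8] DMA t8→A (5c) ∥ CU B:t7 (7c) ⇒ 7c, clock 58
[9] DMA idle ∥ CU A:t8 (8c) ⇒ 8c, clock 66

end_cycle[9] = 66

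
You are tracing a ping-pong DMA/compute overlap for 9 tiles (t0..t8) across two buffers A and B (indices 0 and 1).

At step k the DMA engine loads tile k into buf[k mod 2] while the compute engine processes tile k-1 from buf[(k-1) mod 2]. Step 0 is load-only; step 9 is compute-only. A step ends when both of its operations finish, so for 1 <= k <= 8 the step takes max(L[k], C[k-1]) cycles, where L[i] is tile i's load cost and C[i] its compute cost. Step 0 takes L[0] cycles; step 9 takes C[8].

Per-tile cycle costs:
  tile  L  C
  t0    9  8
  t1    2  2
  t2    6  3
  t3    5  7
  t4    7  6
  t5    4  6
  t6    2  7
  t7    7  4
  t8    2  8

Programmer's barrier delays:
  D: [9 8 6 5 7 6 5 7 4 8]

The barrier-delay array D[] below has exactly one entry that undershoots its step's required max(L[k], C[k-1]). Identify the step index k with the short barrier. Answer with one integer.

step 0: need L[0]=9 = 9; D[0]=9 ok
step 1: need max(L[1]=2,C[0]=8) = 8; D[1]=8 ok
step 2: need max(L[2]=6,C[1]=2) = 6; D[2]=6 ok
step 3: need max(L[3]=5,C[2]=3) = 5; D[3]=5 ok
step 4: need max(L[4]=7,C[3]=7) = 7; D[4]=7 ok
step 5: need max(L[5]=4,C[4]=6) = 6; D[5]=6 ok
step 6: need max(L[6]=2,C[5]=6) = 6; D[6]=5 SHORT
step 7: need max(L[7]=7,C[6]=7) = 7; D[7]=7 ok
step 8: need max(L[8]=2,C[7]=4) = 4; D[8]=4 ok
step 9: need C[8]=8 = 8; D[9]=8 ok

hazard at step 6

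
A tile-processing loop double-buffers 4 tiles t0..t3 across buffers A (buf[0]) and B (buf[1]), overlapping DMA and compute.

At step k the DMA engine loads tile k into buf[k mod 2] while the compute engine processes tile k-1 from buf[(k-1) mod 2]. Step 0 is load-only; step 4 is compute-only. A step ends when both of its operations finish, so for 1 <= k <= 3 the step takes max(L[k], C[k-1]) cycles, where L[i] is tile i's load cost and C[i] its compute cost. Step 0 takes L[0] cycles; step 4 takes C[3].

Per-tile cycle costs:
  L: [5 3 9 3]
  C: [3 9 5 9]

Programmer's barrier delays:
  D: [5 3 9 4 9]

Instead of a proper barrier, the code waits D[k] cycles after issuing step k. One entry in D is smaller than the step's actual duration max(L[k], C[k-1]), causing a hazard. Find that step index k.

hazard at step 3

step 0: need L[0]=5 = 5; D[0]=5 ok
step 1: need max(L[1]=3,C[0]=3) = 3; D[1]=3 ok
step 2: need max(L[2]=9,C[1]=9) = 9; D[2]=9 ok
step 3: need max(L[3]=3,C[2]=5) = 5; D[3]=4 SHORT
step 4: need C[3]=9 = 9; D[4]=9 ok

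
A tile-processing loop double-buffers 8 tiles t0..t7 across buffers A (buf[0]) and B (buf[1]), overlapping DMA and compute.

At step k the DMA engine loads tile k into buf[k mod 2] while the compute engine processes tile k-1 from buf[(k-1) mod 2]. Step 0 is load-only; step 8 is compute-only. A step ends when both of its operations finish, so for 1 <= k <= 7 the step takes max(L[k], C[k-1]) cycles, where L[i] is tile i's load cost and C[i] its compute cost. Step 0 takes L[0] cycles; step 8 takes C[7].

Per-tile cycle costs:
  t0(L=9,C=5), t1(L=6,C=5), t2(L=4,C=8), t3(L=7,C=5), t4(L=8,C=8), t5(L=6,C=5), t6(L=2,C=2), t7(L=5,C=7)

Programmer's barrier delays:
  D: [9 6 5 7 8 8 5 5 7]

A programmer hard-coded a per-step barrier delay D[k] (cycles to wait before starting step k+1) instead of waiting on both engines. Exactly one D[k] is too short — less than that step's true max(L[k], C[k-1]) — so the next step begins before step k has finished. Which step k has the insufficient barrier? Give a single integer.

step 0: need L[0]=9 = 9; D[0]=9 ok
step 1: need max(L[1]=6,C[0]=5) = 6; D[1]=6 ok
step 2: need max(L[2]=4,C[1]=5) = 5; D[2]=5 ok
step 3: need max(L[3]=7,C[2]=8) = 8; D[3]=7 SHORT
step 4: need max(L[4]=8,C[3]=5) = 8; D[4]=8 ok
step 5: need max(L[5]=6,C[4]=8) = 8; D[5]=8 ok
step 6: need max(L[6]=2,C[5]=5) = 5; D[6]=5 ok
step 7: need max(L[7]=5,C[6]=2) = 5; D[7]=5 ok
step 8: need C[7]=7 = 7; D[8]=7 ok

hazard at step 3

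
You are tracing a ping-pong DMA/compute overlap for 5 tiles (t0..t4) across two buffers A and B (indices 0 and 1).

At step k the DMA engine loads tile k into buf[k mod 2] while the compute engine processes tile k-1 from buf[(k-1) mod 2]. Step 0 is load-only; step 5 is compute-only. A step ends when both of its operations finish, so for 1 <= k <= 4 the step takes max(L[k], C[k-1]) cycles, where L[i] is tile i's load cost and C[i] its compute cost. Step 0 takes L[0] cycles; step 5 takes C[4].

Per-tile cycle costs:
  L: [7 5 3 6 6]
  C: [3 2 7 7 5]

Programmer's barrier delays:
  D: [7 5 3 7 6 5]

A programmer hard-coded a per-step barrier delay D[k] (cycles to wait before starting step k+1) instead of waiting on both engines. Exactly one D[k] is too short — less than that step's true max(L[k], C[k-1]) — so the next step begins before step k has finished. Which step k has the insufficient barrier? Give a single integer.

k=0 barrier L[0]=7→7c, D[0]=7 ok
k=1 barrier max(L[1]=5,C[0]=3)→5c, D[1]=5 ok
k=2 barrier max(L[2]=3,C[1]=2)→3c, D[2]=3 ok
k=3 barrier max(L[3]=6,C[2]=7)→7c, D[3]=7 ok
k=4 barrier max(L[4]=6,C[3]=7)→7c, D[4]=6 SHORT
k=5 barrier C[4]=5→5c, D[5]=5 ok

hazard at step 4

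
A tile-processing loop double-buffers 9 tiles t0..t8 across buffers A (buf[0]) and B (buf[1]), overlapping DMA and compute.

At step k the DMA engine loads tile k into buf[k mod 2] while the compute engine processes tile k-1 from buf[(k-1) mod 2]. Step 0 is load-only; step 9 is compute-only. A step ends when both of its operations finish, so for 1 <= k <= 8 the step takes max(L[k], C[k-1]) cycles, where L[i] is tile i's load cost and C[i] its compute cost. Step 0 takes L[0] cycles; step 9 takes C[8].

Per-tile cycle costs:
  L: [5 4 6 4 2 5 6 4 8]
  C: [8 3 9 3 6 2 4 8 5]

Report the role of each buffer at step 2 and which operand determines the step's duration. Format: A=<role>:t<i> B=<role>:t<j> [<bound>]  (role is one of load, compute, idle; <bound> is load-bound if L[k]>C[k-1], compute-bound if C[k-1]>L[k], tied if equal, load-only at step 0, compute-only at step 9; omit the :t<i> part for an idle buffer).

  0. 5=5c; end=5; A:t0 B:-
  1. max(4,8)=8c; end=13; A:t0 B:t1
  2. max(6,3)=6c; end=19; A:t2 B:t1
  3. max(4,9)=9c; end=28; A:t2 B:t3
  4. max(2,3)=3c; end=31; A:t4 B:t3
  5. max(5,6)=6c; end=37; A:t4 B:t5
  6. max(6,2)=6c; end=43; A:t6 B:t5
  7. max(4,4)=4c; end=47; A:t6 B:t7
  8. max(8,8)=8c; end=55; A:t8 B:t7
  9. 5=5c; end=60; A:t8 B:t7

step 2: A=load:t2 B=compute:t1 [load-bound]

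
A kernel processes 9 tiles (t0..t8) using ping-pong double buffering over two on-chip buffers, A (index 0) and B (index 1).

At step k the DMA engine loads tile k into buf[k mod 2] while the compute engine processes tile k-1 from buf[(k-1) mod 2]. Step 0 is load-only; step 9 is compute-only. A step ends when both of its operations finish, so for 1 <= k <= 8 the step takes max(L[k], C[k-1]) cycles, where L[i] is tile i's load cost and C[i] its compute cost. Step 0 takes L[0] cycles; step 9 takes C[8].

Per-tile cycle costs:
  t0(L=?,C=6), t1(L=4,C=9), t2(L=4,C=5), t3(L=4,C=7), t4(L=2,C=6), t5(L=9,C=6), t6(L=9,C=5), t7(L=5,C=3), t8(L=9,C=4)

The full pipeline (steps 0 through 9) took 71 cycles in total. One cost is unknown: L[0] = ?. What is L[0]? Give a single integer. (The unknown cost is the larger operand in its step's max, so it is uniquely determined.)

L[0] = 8

step 0: dur = L[0]=? = L[0]  (unknown; binding)
step 1: dur = max(L[1]=4, C[0]=6) = 6
step 2: dur = max(L[2]=4, C[1]=9) = 9
step 3: dur = max(L[3]=4, C[2]=5) = 5
step 4: dur = max(L[4]=2, C[3]=7) = 7
step 5: dur = max(L[5]=9, C[4]=6) = 9
step 6: dur = max(L[6]=9, C[5]=6) = 9
step 7: dur = max(L[7]=5, C[6]=5) = 5
step 8: dur = max(L[8]=9, C[7]=3) = 9
step 9: dur = C[8]=4 = 4
sum of known step durations = 63
dur[0] = total - known = 71 - 63 = 8
L[0] is the binding max in step 0, so L[0] = dur[0] = 8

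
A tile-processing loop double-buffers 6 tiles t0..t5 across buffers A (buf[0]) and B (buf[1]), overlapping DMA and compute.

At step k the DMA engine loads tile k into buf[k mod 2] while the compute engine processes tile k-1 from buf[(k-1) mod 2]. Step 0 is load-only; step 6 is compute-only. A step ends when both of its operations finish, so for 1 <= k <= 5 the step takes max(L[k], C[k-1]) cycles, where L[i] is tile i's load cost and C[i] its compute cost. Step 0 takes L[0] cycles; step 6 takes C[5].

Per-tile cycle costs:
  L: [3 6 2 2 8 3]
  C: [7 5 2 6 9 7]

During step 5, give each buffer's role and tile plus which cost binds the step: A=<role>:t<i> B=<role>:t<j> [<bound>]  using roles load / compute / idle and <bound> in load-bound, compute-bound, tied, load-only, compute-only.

step 5: A=compute:t4 B=load:t5 [compute-bound]

k=0 load=t0/3c comp=- wait=3 total=3
k=1 load=t1/6c comp=t0/7c wait=7 total=10
k=2 load=t2/2c comp=t1/5c wait=5 total=15
k=3 load=t3/2c comp=t2/2c wait=2 total=17
k=4 load=t4/8c comp=t3/6c wait=8 total=25
k=5 load=t5/3c comp=t4/9c wait=9 total=34
k=6 load=- comp=t5/7c wait=7 total=41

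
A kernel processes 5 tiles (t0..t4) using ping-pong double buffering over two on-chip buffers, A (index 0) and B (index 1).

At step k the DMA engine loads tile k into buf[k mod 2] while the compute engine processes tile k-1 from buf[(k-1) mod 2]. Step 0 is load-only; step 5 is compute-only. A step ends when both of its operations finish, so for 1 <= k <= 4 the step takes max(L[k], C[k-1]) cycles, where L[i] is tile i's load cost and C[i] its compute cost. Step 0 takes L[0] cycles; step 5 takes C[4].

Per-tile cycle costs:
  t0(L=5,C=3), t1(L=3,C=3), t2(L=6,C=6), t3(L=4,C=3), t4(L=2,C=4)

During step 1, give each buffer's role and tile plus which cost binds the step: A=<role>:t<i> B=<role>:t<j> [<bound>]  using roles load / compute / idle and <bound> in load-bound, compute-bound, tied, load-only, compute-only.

step 1: A=compute:t0 B=load:t1 [tied]

k=0 load=t0/5c comp=- wait=5 total=5
k=1 load=t1/3c comp=t0/3c wait=3 total=8
k=2 load=t2/6c comp=t1/3c wait=6 total=14
k=3 load=t3/4c comp=t2/6c wait=6 total=20
k=4 load=t4/2c comp=t3/3c wait=3 total=23
k=5 load=- comp=t4/4c wait=4 total=27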